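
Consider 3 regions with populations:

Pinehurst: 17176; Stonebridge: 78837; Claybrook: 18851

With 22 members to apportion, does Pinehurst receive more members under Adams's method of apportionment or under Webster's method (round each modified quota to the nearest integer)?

Adams

Adams: Pinehurst 4, Stonebridge 14, Claybrook 4.
Webster: Pinehurst 3, Stonebridge 15, Claybrook 4.
Pinehurst gets 4 under Adams and 3 under Webster.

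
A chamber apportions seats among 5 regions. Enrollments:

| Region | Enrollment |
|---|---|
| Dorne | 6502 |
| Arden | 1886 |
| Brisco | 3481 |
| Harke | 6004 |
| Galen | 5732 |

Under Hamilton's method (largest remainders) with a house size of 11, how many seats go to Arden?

The standard divisor is 23605/11 ≈ 2145.909.
Standard quotas: Dorne 3.0300, Arden 0.8789, Brisco 1.6222, Harke 2.7979, Galen 2.6711.
Lower quotas: Dorne 3, Arden 0, Brisco 1, Harke 2, Galen 2 (sum 8, leaving 3 seats).
Remainders in descending order: Arden 0.8789, Harke 0.7979, Galen 0.6711, Brisco 0.6222, Dorne 0.0300.
Largest remainders: Arden, Harke, Galen receive the extra seats.
Arden receives 1.

1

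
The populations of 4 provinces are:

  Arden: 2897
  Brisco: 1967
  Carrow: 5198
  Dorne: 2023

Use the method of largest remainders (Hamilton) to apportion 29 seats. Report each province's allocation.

Arden=7, Brisco=5, Carrow=12, Dorne=5

Total 12085; standard divisor 12085/29 ≈ 416.724.
Standard quotas: Arden 6.9518, Brisco 4.7201, Carrow 12.4735, Dorne 4.8545.
Lower quotas: Arden 6, Brisco 4, Carrow 12, Dorne 4 (sum 26, leaving 3 seats).
Remainders in descending order: Arden 0.9518, Dorne 0.8545, Brisco 0.7201, Carrow 0.4735.
Largest remainders: Arden, Dorne, Brisco receive the extra seats.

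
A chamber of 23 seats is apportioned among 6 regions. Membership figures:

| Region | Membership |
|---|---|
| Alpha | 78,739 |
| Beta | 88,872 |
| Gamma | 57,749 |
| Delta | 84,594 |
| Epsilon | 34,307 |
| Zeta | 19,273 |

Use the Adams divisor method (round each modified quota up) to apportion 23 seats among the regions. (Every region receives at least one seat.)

Standard divisor 363534/23 ≈ 15805.826; standard quotas: Alpha 4.982, Beta 5.623, Gamma 3.654, Delta 5.352, Epsilon 2.171, Zeta 1.219.
Rounding up gives 5, 6, 4, 6, 3, 2 = 26 seats, so the divisor must be adjusted.
With modified divisor 18500: modified quotas Alpha 4.256, Beta 4.804, Gamma 3.122, Delta 4.573, Epsilon 1.854, Zeta 1.042.
Rounding up: Alpha 5, Beta 5, Gamma 4, Delta 5, Epsilon 2, Zeta 2 (total 23).

Alpha=5, Beta=5, Gamma=4, Delta=5, Epsilon=2, Zeta=2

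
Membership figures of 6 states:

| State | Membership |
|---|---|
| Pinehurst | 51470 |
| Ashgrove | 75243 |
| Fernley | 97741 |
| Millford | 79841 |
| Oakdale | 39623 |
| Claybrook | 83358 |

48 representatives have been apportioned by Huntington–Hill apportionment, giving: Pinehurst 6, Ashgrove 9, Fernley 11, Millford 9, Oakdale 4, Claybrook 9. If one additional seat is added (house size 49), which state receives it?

Priority for the next seat is population ÷ (√(s·(s+1))).
Priorities: Pinehurst 7941.993, Ashgrove 7931.309, Fernley 8507.262, Millford 8415.980, Oakdale 8859.972, Claybrook 8786.705.
Highest priority: Oakdale.

Oakdale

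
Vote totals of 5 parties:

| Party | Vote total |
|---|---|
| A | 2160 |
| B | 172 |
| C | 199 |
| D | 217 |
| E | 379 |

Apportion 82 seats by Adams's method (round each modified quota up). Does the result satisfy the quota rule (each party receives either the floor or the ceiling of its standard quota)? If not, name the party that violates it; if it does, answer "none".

Standard quotas: A 56.642, B 4.510, C 5.218, D 5.690, E 9.939.
Adams allocation: A 55, B 5, C 6, D 6, E 10.
A has quota 56.642 (lower 56, upper 57) but receives 55 — outside the quota interval.

A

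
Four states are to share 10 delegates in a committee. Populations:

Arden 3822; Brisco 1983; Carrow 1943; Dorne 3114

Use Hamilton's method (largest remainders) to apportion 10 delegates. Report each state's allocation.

The standard divisor is 10862/10 ≈ 1086.2.
Standard quotas: Arden 3.519, Brisco 1.826, Carrow 1.789, Dorne 2.867.
Lower quotas: Arden 3, Brisco 1, Carrow 1, Dorne 2 (sum 7, leaving 3 seats).
Remainders in descending order: Dorne 0.867, Brisco 0.826, Carrow 0.789, Arden 0.519.
Largest remainders: Dorne, Brisco, Carrow receive the extra seats.

Arden 3, Brisco 2, Carrow 2, Dorne 3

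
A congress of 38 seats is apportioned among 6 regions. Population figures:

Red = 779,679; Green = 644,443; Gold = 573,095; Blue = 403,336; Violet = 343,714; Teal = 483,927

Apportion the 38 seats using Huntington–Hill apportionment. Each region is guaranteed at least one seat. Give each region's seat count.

With divisor 87235: modified quotas Red 8.938, Green 7.387, Gold 6.570, Blue 4.624, Violet 3.940, Teal 5.547.
Geometric-mean thresholds: Red √(8·9)=8.485, Green √(7·8)=7.483, Gold √(6·7)=6.481, Blue √(4·5)=4.472, Violet √(3·4)=3.464, Teal √(5·6)=5.477.
Each quota rounded against its threshold gives Red 9, Green 7, Gold 7, Blue 5, Violet 4, Teal 6 (total 38).

Red 9; Green 7; Gold 7; Blue 5; Violet 4; Teal 6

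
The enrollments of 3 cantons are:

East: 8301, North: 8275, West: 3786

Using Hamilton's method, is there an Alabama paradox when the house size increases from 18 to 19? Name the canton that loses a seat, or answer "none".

At 18 seats: East 7, North 7, West 4.
At 19 seats: East 8, North 8, West 3.
West drops from 4 to 3.

West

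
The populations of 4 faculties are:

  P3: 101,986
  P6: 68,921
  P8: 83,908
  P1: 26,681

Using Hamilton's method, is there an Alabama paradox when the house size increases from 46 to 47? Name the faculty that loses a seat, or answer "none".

none

At 46 seats: P3 17, P6 11, P8 14, P1 4.
At 47 seats: P3 17, P6 12, P8 14, P1 4.
No faculty's allocation decreased.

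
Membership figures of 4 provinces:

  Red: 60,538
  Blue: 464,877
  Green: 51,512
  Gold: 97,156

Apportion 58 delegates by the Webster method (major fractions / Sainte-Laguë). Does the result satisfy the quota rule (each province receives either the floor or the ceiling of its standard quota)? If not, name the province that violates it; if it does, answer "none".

Blue

Standard quotas: Red 5.209, Blue 39.999, Green 4.432, Gold 8.360.
Webster allocation: Red 5, Blue 41, Green 4, Gold 8.
Blue has quota 39.999 (lower 39, upper 40) but receives 41 — outside the quota interval.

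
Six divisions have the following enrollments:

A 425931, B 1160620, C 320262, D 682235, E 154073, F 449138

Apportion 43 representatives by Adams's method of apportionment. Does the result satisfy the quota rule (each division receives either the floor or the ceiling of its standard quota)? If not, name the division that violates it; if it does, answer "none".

Standard quotas: A 5.737, B 15.634, C 4.314, D 9.190, E 2.075, F 6.050.
Adams allocation: A 6, B 15, C 5, D 9, E 2, F 6.
Every allocation lies between the lower and upper quota.

none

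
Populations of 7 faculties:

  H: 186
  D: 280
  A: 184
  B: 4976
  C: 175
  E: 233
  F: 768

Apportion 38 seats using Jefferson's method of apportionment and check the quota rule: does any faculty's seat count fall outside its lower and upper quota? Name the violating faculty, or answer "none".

Standard quotas: H 1.039, D 1.564, A 1.028, B 27.799, C 0.978, E 1.302, F 4.291.
Jefferson allocation: H 1, D 1, A 1, B 29, C 1, E 1, F 4.
B has quota 27.799 (lower 27, upper 28) but receives 29 — outside the quota interval.

B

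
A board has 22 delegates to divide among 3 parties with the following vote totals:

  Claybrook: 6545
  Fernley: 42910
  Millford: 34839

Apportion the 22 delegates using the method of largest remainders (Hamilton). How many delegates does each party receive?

The standard divisor is 84294/22 ≈ 3831.545.
Standard quotas: Claybrook 1.7082, Fernley 11.1991, Millford 9.0927.
Lower quotas: Claybrook 1, Fernley 11, Millford 9 (sum 21, leaving 1 seat).
Remainders in descending order: Claybrook 0.7082, Fernley 0.1991, Millford 0.0927.
Largest remainder: Claybrook receives the extra seat.

Claybrook 2, Fernley 11, Millford 9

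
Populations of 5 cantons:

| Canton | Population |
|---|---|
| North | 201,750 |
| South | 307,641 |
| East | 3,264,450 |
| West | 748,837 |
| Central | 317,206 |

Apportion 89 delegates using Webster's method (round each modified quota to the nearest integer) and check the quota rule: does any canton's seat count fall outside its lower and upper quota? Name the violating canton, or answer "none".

Standard quotas: North 3.710, South 5.657, East 60.030, West 13.770, Central 5.833.
Webster allocation: North 4, South 6, East 59, West 14, Central 6.
East has quota 60.030 (lower 60, upper 61) but receives 59 — outside the quota interval.

East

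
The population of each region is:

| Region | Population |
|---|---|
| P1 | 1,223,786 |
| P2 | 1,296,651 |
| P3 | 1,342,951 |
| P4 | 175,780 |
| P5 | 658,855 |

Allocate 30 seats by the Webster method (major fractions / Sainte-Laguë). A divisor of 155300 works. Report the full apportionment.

With modified divisor 155300: modified quotas P1 7.880, P2 8.349, P3 8.647, P4 1.132, P5 4.242.
Rounding to the nearest integer: P1 8, P2 8, P3 9, P4 1, P5 4 (total 30).

P1 8; P2 8; P3 9; P4 1; P5 4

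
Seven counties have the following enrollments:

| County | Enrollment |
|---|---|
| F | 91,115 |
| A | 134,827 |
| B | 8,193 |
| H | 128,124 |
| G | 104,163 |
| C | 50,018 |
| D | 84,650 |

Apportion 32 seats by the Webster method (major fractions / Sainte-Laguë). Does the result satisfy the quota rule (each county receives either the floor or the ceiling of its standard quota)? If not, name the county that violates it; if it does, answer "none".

Standard quotas: F 4.851, A 7.178, B 0.436, H 6.821, G 5.545, C 2.663, D 4.506.
Webster allocation: F 5, A 7, B 0, H 7, G 6, C 3, D 4.
Every allocation lies between the lower and upper quota.

none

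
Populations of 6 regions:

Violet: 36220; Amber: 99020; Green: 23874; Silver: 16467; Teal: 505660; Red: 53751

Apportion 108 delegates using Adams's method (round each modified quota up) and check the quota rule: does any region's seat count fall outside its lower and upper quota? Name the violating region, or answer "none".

Standard quotas: Violet 5.322, Amber 14.550, Green 3.508, Silver 2.420, Teal 74.302, Red 7.898.
Adams allocation: Violet 6, Amber 15, Green 4, Silver 3, Teal 72, Red 8.
Teal has quota 74.302 (lower 74, upper 75) but receives 72 — outside the quota interval.

Teal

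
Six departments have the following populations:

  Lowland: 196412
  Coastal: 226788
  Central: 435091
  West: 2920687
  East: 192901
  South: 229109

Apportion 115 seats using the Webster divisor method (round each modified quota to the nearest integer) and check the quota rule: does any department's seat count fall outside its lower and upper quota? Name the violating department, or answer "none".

Standard quotas: Lowland 5.377, Coastal 6.208, Central 11.910, West 79.952, East 5.281, South 6.272.
Webster allocation: Lowland 5, Coastal 6, Central 12, West 81, East 5, South 6.
West has quota 79.952 (lower 79, upper 80) but receives 81 — outside the quota interval.

West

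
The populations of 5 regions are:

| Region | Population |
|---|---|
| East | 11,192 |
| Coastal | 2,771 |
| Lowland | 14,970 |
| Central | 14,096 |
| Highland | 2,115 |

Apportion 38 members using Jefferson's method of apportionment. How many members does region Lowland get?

Standard divisor 45144/38 ≈ 1188; standard quotas: East 9.421, Coastal 2.332, Lowland 12.601, Central 11.865, Highland 1.780.
Rounding down gives 9, 2, 12, 11, 1 = 35 seats, so the divisor must be adjusted.
With modified divisor 1100: modified quotas East 10.175, Coastal 2.519, Lowland 13.609, Central 12.815, Highland 1.923.
Rounding down: East 10, Coastal 2, Lowland 13, Central 12, Highland 1 (total 38).
Lowland receives 13.

13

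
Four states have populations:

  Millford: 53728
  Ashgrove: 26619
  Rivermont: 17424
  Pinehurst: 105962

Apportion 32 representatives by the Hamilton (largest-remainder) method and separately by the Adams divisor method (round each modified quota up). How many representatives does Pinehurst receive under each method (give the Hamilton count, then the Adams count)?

Hamilton: Millford 8, Ashgrove 4, Rivermont 3, Pinehurst 17.
Adams: Millford 9, Ashgrove 4, Rivermont 3, Pinehurst 16.
Pinehurst gets 17 under Hamilton and 16 under Adams.

17 and 16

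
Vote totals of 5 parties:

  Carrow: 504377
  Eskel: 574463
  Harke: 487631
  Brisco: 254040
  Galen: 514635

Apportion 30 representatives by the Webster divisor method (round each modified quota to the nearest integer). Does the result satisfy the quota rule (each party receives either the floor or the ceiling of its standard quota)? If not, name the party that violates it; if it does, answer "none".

Standard quotas: Carrow 6.480, Eskel 7.380, Harke 6.265, Brisco 3.264, Galen 6.612.
Webster allocation: Carrow 7, Eskel 7, Harke 6, Brisco 3, Galen 7.
Every allocation lies between the lower and upper quota.

none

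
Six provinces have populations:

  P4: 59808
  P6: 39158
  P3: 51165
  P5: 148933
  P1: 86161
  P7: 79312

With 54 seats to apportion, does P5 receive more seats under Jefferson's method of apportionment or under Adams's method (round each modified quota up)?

Jefferson: P4 7, P6 4, P3 6, P5 18, P1 10, P7 9.
Adams: P4 7, P6 5, P3 6, P5 17, P1 10, P7 9.
P5 gets 18 under Jefferson and 17 under Adams.

Jefferson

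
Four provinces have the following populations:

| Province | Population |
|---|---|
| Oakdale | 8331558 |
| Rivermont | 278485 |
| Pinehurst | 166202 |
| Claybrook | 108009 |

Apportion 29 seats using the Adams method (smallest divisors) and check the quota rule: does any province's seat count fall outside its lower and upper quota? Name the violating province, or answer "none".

Standard quotas: Oakdale 27.196, Rivermont 0.909, Pinehurst 0.543, Claybrook 0.353.
Adams allocation: Oakdale 26, Rivermont 1, Pinehurst 1, Claybrook 1.
Oakdale has quota 27.196 (lower 27, upper 28) but receives 26 — outside the quota interval.

Oakdale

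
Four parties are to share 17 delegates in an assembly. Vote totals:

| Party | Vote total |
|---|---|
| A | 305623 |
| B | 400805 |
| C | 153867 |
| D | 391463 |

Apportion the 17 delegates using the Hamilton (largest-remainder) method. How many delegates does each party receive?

A 4, B 6, C 2, D 5

Total 1251758; standard divisor 1251758/17 ≈ 73632.824.
Standard quotas: A 4.1506, B 5.4433, C 2.0897, D 5.3164.
Lower quotas: A 4, B 5, C 2, D 5 (sum 16, leaving 1 seat).
Remainders in descending order: B 0.4433, D 0.3164, A 0.1506, C 0.0897.
Largest remainder: B receives the extra seat.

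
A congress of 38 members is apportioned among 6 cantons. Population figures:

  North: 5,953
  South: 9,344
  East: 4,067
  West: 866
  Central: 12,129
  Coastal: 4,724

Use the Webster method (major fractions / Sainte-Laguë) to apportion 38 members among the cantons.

Standard divisor 37083/38 ≈ 975.868; standard quotas: North 6.100, South 9.575, East 4.168, West 0.887, Central 12.429, Coastal 4.841.
Rounding to the nearest integer gives North 6, South 10, East 4, West 1, Central 12, Coastal 5 — total 38, matching the house size, so no adjustment is needed.

North 6, South 10, East 4, West 1, Central 12, Coastal 5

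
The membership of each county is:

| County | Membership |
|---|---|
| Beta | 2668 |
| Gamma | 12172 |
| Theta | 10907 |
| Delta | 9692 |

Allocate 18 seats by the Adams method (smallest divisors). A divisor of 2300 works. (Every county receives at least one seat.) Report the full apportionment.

With modified divisor 2300: modified quotas Beta 1.160, Gamma 5.292, Theta 4.742, Delta 4.214.
Rounding up: Beta 2, Gamma 6, Theta 5, Delta 5 (total 18).

Beta 2, Gamma 6, Theta 5, Delta 5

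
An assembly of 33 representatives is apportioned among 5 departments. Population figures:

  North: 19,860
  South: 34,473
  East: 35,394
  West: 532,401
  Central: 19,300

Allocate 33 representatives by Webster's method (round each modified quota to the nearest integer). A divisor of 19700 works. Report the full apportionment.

North=1, South=2, East=2, West=27, Central=1

With modified divisor 19700: modified quotas North 1.008, South 1.750, East 1.797, West 27.025, Central 0.980.
Rounding to the nearest integer: North 1, South 2, East 2, West 27, Central 1 (total 33).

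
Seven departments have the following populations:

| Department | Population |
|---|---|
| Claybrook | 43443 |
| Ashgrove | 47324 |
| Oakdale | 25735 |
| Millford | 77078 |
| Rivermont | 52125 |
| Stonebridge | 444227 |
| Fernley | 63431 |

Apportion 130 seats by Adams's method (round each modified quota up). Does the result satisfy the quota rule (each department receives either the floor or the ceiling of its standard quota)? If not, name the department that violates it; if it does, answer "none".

Standard quotas: Claybrook 7.497, Ashgrove 8.166, Oakdale 4.441, Millford 13.301, Rivermont 8.995, Stonebridge 76.656, Fernley 10.946.
Adams allocation: Claybrook 8, Ashgrove 8, Oakdale 5, Millford 14, Rivermont 9, Stonebridge 75, Fernley 11.
Stonebridge has quota 76.656 (lower 76, upper 77) but receives 75 — outside the quota interval.

Stonebridge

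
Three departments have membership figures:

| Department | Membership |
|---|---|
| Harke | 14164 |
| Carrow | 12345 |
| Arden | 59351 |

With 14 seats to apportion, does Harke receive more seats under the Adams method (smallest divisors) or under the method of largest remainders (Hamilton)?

Adams

Adams: Harke 3, Carrow 2, Arden 9.
Hamilton: Harke 2, Carrow 2, Arden 10.
Harke gets 3 under Adams and 2 under Hamilton.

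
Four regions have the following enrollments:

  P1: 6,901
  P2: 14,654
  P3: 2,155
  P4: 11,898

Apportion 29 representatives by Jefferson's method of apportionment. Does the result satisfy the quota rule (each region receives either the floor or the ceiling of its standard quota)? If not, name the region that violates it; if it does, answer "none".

none

Standard quotas: P1 5.620, P2 11.935, P3 1.755, P4 9.690.
Jefferson allocation: P1 6, P2 12, P3 1, P4 10.
Every allocation lies between the lower and upper quota.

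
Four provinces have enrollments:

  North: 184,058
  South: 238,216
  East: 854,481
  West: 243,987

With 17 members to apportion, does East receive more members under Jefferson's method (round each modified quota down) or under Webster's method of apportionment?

Jefferson: North 2, South 2, East 10, West 3.
Webster: North 2, South 3, East 9, West 3.
East gets 10 under Jefferson and 9 under Webster.

Jefferson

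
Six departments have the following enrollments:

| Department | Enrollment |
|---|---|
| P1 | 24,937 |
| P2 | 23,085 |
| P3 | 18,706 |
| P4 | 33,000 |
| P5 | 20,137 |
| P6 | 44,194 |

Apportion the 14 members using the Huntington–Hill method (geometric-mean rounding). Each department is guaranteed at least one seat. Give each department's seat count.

P1=2; P2=2; P3=2; P4=3; P5=2; P6=3

With divisor 12992: modified quotas P1 1.919, P2 1.777, P3 1.440, P4 2.540, P5 1.550, P6 3.402.
Geometric-mean thresholds: P1 √(1·2)=1.414, P2 √(1·2)=1.414, P3 √(1·2)=1.414, P4 √(2·3)=2.449, P5 √(1·2)=1.414, P6 √(3·4)=3.464.
Each quota rounded against its threshold gives P1 2, P2 2, P3 2, P4 3, P5 2, P6 3 (total 14).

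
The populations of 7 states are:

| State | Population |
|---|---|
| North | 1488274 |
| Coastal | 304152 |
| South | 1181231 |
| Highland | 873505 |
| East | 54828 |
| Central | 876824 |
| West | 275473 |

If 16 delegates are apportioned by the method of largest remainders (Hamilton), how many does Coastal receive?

The standard divisor is 5054287/16 ≈ 315892.938.
Standard quotas: North 4.7113, Coastal 0.9628, South 3.7393, Highland 2.7652, East 0.1736, Central 2.7757, West 0.8720.
Lower quotas: North 4, Coastal 0, South 3, Highland 2, East 0, Central 2, West 0 (sum 11, leaving 5 seats).
Remainders in descending order: Coastal 0.9628, West 0.8720, Central 0.7757, Highland 0.7652, South 0.7393, North 0.7113, East 0.1736.
Largest remainders: Coastal, West, Central, Highland, South receive the extra seats.
Coastal receives 1.

1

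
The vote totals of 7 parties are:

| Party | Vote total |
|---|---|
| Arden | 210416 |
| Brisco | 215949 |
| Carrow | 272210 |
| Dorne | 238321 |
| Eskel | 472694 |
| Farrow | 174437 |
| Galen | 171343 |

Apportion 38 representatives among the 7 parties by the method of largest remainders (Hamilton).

Arden: 4, Brisco: 5, Carrow: 6, Dorne: 5, Eskel: 10, Farrow: 4, Galen: 4

Standard divisor: 1755370 ÷ 38 ≈ 46193.947.
Standard quotas: Arden 4.5551, Brisco 4.6748, Carrow 5.8928, Dorne 5.1591, Eskel 10.2328, Farrow 3.7762, Galen 3.7092.
Lower quotas: Arden 4, Brisco 4, Carrow 5, Dorne 5, Eskel 10, Farrow 3, Galen 3 (sum 34, leaving 4 seats).
Remainders in descending order: Carrow 0.8928, Farrow 0.7762, Galen 0.7092, Brisco 0.6748, Arden 0.5551, Eskel 0.2328, Dorne 0.1591.
Largest remainders: Carrow, Farrow, Galen, Brisco receive the extra seats.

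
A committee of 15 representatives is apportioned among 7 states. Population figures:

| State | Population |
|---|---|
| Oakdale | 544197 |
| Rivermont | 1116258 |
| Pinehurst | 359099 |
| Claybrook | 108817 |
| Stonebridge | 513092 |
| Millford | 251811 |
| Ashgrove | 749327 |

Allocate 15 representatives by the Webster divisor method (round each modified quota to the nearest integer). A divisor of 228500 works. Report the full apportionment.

With modified divisor 228500: modified quotas Oakdale 2.382, Rivermont 4.885, Pinehurst 1.572, Claybrook 0.476, Stonebridge 2.245, Millford 1.102, Ashgrove 3.279.
Rounding to the nearest integer: Oakdale 2, Rivermont 5, Pinehurst 2, Claybrook 0, Stonebridge 2, Millford 1, Ashgrove 3 (total 15).

Oakdale 2; Rivermont 5; Pinehurst 2; Claybrook 0; Stonebridge 2; Millford 1; Ashgrove 3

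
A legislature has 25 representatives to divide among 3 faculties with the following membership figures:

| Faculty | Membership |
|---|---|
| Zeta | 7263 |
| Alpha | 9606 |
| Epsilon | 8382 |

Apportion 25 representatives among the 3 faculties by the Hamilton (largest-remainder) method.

Zeta=7, Alpha=10, Epsilon=8

Standard divisor: 25251 ÷ 25 ≈ 1010.04.
Standard quotas: Zeta 7.1908, Alpha 9.5105, Epsilon 8.2987.
Lower quotas: Zeta 7, Alpha 9, Epsilon 8 (sum 24, leaving 1 seat).
Remainders in descending order: Alpha 0.5105, Epsilon 0.2987, Zeta 0.1908.
Largest remainder: Alpha receives the extra seat.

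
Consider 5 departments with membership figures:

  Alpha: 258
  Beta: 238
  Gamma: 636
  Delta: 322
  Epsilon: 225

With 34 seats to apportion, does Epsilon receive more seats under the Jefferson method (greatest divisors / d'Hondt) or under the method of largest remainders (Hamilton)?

Hamilton

Jefferson: Alpha 5, Beta 5, Gamma 13, Delta 7, Epsilon 4.
Hamilton: Alpha 5, Beta 5, Gamma 13, Delta 6, Epsilon 5.
Epsilon gets 4 under Jefferson and 5 under Hamilton.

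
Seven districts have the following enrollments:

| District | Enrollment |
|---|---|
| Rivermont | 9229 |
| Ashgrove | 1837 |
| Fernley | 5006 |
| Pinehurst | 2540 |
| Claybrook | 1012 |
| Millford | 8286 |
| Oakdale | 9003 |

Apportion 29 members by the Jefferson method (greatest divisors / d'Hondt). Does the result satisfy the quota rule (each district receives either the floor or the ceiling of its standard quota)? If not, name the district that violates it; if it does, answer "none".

Standard quotas: Rivermont 7.251, Ashgrove 1.443, Fernley 3.933, Pinehurst 1.996, Claybrook 0.795, Millford 6.510, Oakdale 7.073.
Jefferson allocation: Rivermont 8, Ashgrove 1, Fernley 4, Pinehurst 2, Claybrook 0, Millford 7, Oakdale 7.
Every allocation lies between the lower and upper quota.

none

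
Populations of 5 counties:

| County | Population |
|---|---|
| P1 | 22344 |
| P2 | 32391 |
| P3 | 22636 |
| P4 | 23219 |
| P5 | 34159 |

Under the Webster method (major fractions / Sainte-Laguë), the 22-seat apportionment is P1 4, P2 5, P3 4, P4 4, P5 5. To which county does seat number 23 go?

P5

Priority for the next seat is population ÷ (current seats + 0.5).
Priorities: P1 4965.333, P2 5889.273, P3 5030.222, P4 5159.778, P5 6210.727.
Highest priority: P5.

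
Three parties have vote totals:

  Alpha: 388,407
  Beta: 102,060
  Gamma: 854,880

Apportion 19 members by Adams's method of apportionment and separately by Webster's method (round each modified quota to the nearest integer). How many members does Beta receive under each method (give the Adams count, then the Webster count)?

2 and 1

Adams: Alpha 5, Beta 2, Gamma 12.
Webster: Alpha 6, Beta 1, Gamma 12.
Beta gets 2 under Adams and 1 under Webster.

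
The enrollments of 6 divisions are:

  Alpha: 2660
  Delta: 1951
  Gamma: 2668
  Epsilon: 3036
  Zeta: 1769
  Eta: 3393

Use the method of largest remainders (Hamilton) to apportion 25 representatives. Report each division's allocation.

Alpha=4, Delta=3, Gamma=4, Epsilon=5, Zeta=3, Eta=6

The standard divisor is 15477/25 ≈ 619.08.
Standard quotas: Alpha 4.297, Delta 3.151, Gamma 4.310, Epsilon 4.904, Zeta 2.857, Eta 5.481.
Lower quotas: Alpha 4, Delta 3, Gamma 4, Epsilon 4, Zeta 2, Eta 5 (sum 22, leaving 3 seats).
Remainders in descending order: Epsilon 0.904, Zeta 0.857, Eta 0.481, Gamma 0.310, Alpha 0.297, Delta 0.151.
The surplus seats go to Epsilon, Zeta, Eta.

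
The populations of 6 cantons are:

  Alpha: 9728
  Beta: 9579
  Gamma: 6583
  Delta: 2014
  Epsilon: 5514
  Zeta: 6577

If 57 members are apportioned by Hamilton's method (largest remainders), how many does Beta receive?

14

The standard divisor is 39995/57 ≈ 701.667.
Standard quotas: Alpha 13.8641, Beta 13.6518, Gamma 9.3819, Delta 2.8703, Epsilon 7.8584, Zeta 9.3734.
Lower quotas: Alpha 13, Beta 13, Gamma 9, Delta 2, Epsilon 7, Zeta 9 (sum 53, leaving 4 seats).
Remainders in descending order: Delta 0.8703, Alpha 0.8641, Epsilon 0.8584, Beta 0.6518, Gamma 0.3819, Zeta 0.3734.
Largest remainders: Delta, Alpha, Epsilon, Beta receive the extra seats.
Beta receives 14.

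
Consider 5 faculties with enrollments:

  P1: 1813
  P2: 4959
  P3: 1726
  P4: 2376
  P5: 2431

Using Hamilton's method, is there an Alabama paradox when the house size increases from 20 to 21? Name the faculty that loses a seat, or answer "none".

At 20 seats: P1 3, P2 7, P3 3, P4 3, P5 4.
At 21 seats: P1 3, P2 8, P3 2, P4 4, P5 4.
P3 drops from 3 to 2.

P3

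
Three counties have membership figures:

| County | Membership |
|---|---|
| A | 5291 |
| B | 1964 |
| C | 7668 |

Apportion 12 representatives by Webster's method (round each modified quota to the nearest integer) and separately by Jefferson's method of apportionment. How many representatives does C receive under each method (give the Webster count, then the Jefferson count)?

Webster: A 4, B 2, C 6.
Jefferson: A 4, B 1, C 7.
C gets 6 under Webster and 7 under Jefferson.

6 and 7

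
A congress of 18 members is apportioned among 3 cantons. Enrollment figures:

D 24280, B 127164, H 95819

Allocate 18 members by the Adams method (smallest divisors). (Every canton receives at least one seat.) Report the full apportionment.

D 2, B 9, H 7

Standard divisor 247263/18 ≈ 13736.833; standard quotas: D 1.768, B 9.257, H 6.975.
Rounding up gives 2, 10, 7 = 19 seats, so the divisor must be adjusted.
With modified divisor 15000: modified quotas D 1.619, B 8.478, H 6.388.
Rounding up: D 2, B 9, H 7 (total 18).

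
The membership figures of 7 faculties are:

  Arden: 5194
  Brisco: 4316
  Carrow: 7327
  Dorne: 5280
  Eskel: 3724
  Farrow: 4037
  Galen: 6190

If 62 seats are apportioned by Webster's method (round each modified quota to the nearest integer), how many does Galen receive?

11

Standard divisor 36068/62 ≈ 581.742; standard quotas: Arden 8.928, Brisco 7.419, Carrow 12.595, Dorne 9.076, Eskel 6.401, Farrow 6.940, Galen 10.640.
Rounding to the nearest integer gives Arden 9, Brisco 7, Carrow 13, Dorne 9, Eskel 6, Farrow 7, Galen 11 — total 62, matching the house size, so no adjustment is needed.
Galen receives 11.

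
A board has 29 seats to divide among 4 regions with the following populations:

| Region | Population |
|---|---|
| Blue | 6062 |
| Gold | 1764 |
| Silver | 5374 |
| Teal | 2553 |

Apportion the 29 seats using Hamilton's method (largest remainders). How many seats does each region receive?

Blue: 11, Gold: 3, Silver: 10, Teal: 5

Total 15753; standard divisor 15753/29 ≈ 543.207.
Standard quotas: Blue 11.1597, Gold 3.2474, Silver 9.8931, Teal 4.6999.
Lower quotas: Blue 11, Gold 3, Silver 9, Teal 4 (sum 27, leaving 2 seats).
Remainders in descending order: Silver 0.8931, Teal 0.6999, Gold 0.2474, Blue 0.1597.
The surplus seats go to Silver, Teal.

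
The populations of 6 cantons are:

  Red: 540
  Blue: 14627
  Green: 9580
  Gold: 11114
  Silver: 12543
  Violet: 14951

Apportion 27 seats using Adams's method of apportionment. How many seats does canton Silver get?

5

Standard divisor 63355/27 ≈ 2346.481; standard quotas: Red 0.230, Blue 6.234, Green 4.083, Gold 4.736, Silver 5.345, Violet 6.372.
Rounding up gives 1, 7, 5, 5, 6, 7 = 31 seats, so the divisor must be adjusted.
With modified divisor 2600: modified quotas Red 0.208, Blue 5.626, Green 3.685, Gold 4.275, Silver 4.824, Violet 5.750.
Rounding up: Red 1, Blue 6, Green 4, Gold 5, Silver 5, Violet 6 (total 27).
Silver receives 5.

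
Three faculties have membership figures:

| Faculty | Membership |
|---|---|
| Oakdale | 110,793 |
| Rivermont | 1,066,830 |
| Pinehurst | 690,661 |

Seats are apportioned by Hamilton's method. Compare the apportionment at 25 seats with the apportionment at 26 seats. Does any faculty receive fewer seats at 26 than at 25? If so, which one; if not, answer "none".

Oakdale

At 25 seats: Oakdale 2, Rivermont 14, Pinehurst 9.
At 26 seats: Oakdale 1, Rivermont 15, Pinehurst 10.
Oakdale drops from 2 to 1.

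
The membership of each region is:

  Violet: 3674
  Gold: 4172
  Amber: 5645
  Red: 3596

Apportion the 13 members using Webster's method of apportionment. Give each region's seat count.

Violet: 3, Gold: 3, Amber: 4, Red: 3

Standard divisor 17087/13 ≈ 1314.385; standard quotas: Violet 2.795, Gold 3.174, Amber 4.295, Red 2.736.
Rounding to the nearest integer gives Violet 3, Gold 3, Amber 4, Red 3 — total 13, matching the house size, so no adjustment is needed.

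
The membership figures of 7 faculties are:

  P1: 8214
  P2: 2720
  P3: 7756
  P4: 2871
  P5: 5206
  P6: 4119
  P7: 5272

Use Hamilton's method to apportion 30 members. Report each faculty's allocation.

Total 36158; standard divisor 36158/30 ≈ 1205.267.
Standard quotas: P1 6.8151, P2 2.2568, P3 6.4351, P4 2.3820, P5 4.3194, P6 3.4175, P7 4.3741.
Lower quotas: P1 6, P2 2, P3 6, P4 2, P5 4, P6 3, P7 4 (sum 27, leaving 3 seats).
Remainders in descending order: P1 0.8151, P3 0.4351, P6 0.4175, P4 0.3820, P7 0.3741, P5 0.3194, P2 0.2568.
Largest remainders: P1, P3, P6 receive the extra seats.

P1: 7, P2: 2, P3: 7, P4: 2, P5: 4, P6: 4, P7: 4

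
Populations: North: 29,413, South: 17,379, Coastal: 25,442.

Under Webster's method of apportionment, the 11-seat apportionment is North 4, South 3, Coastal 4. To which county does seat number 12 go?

North

Priority for the next seat is population ÷ (current seats + 0.5).
Priorities: North 6536.222, South 4965.429, Coastal 5653.778.
Highest priority: North.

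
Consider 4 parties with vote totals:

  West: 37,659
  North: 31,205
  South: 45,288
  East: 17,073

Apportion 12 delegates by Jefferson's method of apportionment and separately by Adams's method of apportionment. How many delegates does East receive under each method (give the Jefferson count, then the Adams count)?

1 and 2

Jefferson: West 4, North 3, South 4, East 1.
Adams: West 3, North 3, South 4, East 2.
East gets 1 under Jefferson and 2 under Adams.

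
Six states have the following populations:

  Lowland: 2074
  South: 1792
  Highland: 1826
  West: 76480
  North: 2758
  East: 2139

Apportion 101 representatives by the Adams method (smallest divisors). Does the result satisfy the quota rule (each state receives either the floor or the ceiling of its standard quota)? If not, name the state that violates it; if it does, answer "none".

West

Standard quotas: Lowland 2.406, South 2.079, Highland 2.118, West 88.717, North 3.199, East 2.481.
Adams allocation: Lowland 3, South 2, Highland 3, West 86, North 4, East 3.
West has quota 88.717 (lower 88, upper 89) but receives 86 — outside the quota interval.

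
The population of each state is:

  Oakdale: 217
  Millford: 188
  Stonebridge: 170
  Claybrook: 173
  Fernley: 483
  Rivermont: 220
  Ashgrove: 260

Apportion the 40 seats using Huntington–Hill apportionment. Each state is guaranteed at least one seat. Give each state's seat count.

With divisor 42.0389: modified quotas Oakdale 5.162, Millford 4.472, Stonebridge 4.044, Claybrook 4.115, Fernley 11.489, Rivermont 5.233, Ashgrove 6.185.
Geometric-mean thresholds: Oakdale √(5·6)=5.477, Millford √(4·5)=4.472, Stonebridge √(4·5)=4.472, Claybrook √(4·5)=4.472, Fernley √(11·12)=11.489, Rivermont √(5·6)=5.477, Ashgrove √(6·7)=6.481.
Each quota rounded against its threshold gives Oakdale 5, Millford 4, Stonebridge 4, Claybrook 4, Fernley 12, Rivermont 5, Ashgrove 6 (total 40).

Oakdale=5, Millford=4, Stonebridge=4, Claybrook=4, Fernley=12, Rivermont=5, Ashgrove=6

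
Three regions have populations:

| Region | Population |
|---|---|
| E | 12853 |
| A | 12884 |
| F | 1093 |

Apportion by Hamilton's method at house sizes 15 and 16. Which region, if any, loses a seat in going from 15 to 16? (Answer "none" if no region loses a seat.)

F

At 15 seats: E 7, A 7, F 1.
At 16 seats: E 8, A 8, F 0.
F drops from 1 to 0.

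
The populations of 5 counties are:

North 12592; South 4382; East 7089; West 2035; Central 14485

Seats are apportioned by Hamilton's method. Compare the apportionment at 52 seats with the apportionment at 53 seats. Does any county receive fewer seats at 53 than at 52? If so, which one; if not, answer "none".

At 52 seats: North 16, South 6, East 9, West 3, Central 18.
At 53 seats: North 16, South 6, East 9, West 3, Central 19.
No county's allocation decreased.

none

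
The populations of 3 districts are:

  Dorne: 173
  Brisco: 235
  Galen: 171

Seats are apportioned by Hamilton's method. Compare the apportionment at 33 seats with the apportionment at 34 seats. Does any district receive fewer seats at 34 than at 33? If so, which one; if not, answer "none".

none

At 33 seats: Dorne 10, Brisco 13, Galen 10.
At 34 seats: Dorne 10, Brisco 14, Galen 10.
No district's allocation decreased.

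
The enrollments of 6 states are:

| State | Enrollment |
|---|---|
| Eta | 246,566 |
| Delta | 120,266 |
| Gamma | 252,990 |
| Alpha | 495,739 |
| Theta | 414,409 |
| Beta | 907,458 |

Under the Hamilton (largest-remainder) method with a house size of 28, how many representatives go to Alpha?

6

Total 2437428; standard divisor 2437428/28 = 87051.
Standard quotas: Eta 2.8324, Delta 1.3816, Gamma 2.9062, Alpha 5.6948, Theta 4.7605, Beta 10.4244.
Lower quotas: Eta 2, Delta 1, Gamma 2, Alpha 5, Theta 4, Beta 10 (sum 24, leaving 4 seats).
Remainders in descending order: Gamma 0.9062, Eta 0.8324, Theta 0.7605, Alpha 0.6948, Beta 0.4244, Delta 0.3816.
The surplus seats go to Gamma, Eta, Theta, Alpha.
Alpha receives 6.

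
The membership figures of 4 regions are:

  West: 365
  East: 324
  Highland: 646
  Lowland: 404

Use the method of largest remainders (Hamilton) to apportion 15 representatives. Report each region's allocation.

West 3, East 3, Highland 6, Lowland 3

The standard divisor is 1739/15 ≈ 115.933.
Standard quotas: West 3.148, East 2.795, Highland 5.572, Lowland 3.485.
Lower quotas: West 3, East 2, Highland 5, Lowland 3 (sum 13, leaving 2 seats).
Remainders in descending order: East 0.795, Highland 0.572, Lowland 0.485, West 0.148.
The surplus seats go to East, Highland.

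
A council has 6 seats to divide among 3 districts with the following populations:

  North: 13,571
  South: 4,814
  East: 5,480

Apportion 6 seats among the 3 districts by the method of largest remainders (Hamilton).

The standard divisor is 23865/6 ≈ 3977.5.
Standard quotas: North 3.4119, South 1.2103, East 1.3777.
Lower quotas: North 3, South 1, East 1 (sum 5, leaving 1 seat).
Remainders in descending order: North 0.4119, East 0.3777, South 0.2103.
Largest remainder: North receives the extra seat.

North 4; South 1; East 1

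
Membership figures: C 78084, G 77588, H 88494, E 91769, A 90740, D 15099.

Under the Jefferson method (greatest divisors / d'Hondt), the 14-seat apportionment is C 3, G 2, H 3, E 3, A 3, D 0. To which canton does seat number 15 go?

G

Priority for the next seat is population ÷ (current seats + 1).
Priorities: C 19521.000, G 25862.667, H 22123.500, E 22942.250, A 22685.000, D 15099.000.
Highest priority: G.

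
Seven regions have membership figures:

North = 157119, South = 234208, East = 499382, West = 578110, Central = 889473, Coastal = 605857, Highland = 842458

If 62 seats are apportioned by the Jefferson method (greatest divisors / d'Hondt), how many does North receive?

2

Standard divisor 3806607/62 ≈ 61396.887; standard quotas: North 2.559, South 3.815, East 8.134, West 9.416, Central 14.487, Coastal 9.868, Highland 13.722.
Rounding down gives 2, 3, 8, 9, 14, 9, 13 = 58 seats, so the divisor must be adjusted.
With modified divisor 58200: modified quotas North 2.700, South 4.024, East 8.580, West 9.933, Central 15.283, Coastal 10.410, Highland 14.475.
Rounding down: North 2, South 4, East 8, West 9, Central 15, Coastal 10, Highland 14 (total 62).
North receives 2.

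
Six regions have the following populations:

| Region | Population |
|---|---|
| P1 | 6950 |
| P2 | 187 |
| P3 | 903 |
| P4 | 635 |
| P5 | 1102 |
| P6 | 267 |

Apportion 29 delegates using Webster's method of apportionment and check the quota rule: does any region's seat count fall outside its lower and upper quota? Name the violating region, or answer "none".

P1

Standard quotas: P1 20.067, P2 0.540, P3 2.607, P4 1.833, P5 3.182, P6 0.771.
Webster allocation: P1 19, P2 1, P3 3, P4 2, P5 3, P6 1.
P1 has quota 20.067 (lower 20, upper 21) but receives 19 — outside the quota interval.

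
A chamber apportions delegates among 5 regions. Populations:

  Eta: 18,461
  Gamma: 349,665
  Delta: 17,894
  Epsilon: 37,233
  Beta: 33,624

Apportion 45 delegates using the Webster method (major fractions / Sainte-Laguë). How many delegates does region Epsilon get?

4

Standard divisor 456877/45 ≈ 10152.822; standard quotas: Eta 1.818, Gamma 34.440, Delta 1.762, Epsilon 3.667, Beta 3.312.
Rounding to the nearest integer gives Eta 2, Gamma 34, Delta 2, Epsilon 4, Beta 3 — total 45, matching the house size, so no adjustment is needed.
Epsilon receives 4.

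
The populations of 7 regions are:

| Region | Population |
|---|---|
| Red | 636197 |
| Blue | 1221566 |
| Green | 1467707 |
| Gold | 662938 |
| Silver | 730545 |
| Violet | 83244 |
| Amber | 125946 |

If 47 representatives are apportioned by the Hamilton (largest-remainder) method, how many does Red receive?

Standard divisor: 4928143 ÷ 47 ≈ 104854.106.
Standard quotas: Red 6.0674, Blue 11.6501, Green 13.9976, Gold 6.3225, Silver 6.9673, Violet 0.7939, Amber 1.2012.
Lower quotas: Red 6, Blue 11, Green 13, Gold 6, Silver 6, Violet 0, Amber 1 (sum 43, leaving 4 seats).
Remainders in descending order: Green 0.9976, Silver 0.9673, Violet 0.7939, Blue 0.6501, Gold 0.3225, Amber 0.2012, Red 0.0674.
The surplus seats go to Green, Silver, Violet, Blue.
Red receives 6.

6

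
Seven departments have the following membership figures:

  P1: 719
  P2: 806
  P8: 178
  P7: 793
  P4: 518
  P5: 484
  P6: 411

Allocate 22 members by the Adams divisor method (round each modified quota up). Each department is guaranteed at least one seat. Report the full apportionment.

P1 4; P2 4; P8 1; P7 4; P4 3; P5 3; P6 3

Standard divisor 3909/22 ≈ 177.682; standard quotas: P1 4.047, P2 4.536, P8 1.002, P7 4.463, P4 2.915, P5 2.724, P6 2.313.
Rounding up gives 5, 5, 2, 5, 3, 3, 3 = 26 seats, so the divisor must be adjusted.
With modified divisor 202.7: modified quotas P1 3.547, P2 3.976, P8 0.878, P7 3.912, P4 2.556, P5 2.388, P6 2.028.
Rounding up: P1 4, P2 4, P8 1, P7 4, P4 3, P5 3, P6 3 (total 22).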